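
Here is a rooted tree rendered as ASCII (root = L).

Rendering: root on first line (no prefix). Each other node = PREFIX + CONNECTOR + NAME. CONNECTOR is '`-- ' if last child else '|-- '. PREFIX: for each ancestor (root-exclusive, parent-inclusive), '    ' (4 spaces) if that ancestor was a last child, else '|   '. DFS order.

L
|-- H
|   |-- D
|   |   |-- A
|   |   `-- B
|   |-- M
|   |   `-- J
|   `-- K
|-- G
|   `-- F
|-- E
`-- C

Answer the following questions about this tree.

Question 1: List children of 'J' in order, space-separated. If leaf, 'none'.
Node J's children (from adjacency): (leaf)

Answer: none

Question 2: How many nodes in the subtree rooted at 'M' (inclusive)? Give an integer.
Answer: 2

Derivation:
Subtree rooted at M contains: J, M
Count = 2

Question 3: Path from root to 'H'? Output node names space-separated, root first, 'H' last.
Answer: L H

Derivation:
Walk down from root: L -> H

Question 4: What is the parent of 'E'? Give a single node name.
Scan adjacency: E appears as child of L

Answer: L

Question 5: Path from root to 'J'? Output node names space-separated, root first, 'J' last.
Walk down from root: L -> H -> M -> J

Answer: L H M J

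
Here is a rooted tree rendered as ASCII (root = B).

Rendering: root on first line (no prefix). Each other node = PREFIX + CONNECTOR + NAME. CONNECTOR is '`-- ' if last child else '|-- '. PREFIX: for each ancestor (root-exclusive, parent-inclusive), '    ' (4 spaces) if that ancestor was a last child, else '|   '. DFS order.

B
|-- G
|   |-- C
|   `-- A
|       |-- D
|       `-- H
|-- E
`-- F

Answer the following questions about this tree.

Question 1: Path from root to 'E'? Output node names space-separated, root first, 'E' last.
Walk down from root: B -> E

Answer: B E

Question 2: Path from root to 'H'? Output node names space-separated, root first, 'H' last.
Walk down from root: B -> G -> A -> H

Answer: B G A H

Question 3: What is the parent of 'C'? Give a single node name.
Answer: G

Derivation:
Scan adjacency: C appears as child of G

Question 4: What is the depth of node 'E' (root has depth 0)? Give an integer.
Path from root to E: B -> E
Depth = number of edges = 1

Answer: 1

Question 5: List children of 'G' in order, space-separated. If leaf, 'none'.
Answer: C A

Derivation:
Node G's children (from adjacency): C, A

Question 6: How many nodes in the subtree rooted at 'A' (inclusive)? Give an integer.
Subtree rooted at A contains: A, D, H
Count = 3

Answer: 3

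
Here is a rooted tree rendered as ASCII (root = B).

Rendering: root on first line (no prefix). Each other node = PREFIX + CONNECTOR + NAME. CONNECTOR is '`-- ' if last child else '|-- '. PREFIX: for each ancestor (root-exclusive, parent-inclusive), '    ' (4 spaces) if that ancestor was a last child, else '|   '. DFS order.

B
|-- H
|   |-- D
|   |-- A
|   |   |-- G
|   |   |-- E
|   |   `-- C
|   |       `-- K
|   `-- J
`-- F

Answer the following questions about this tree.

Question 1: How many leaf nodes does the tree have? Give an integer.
Leaves (nodes with no children): D, E, F, G, J, K

Answer: 6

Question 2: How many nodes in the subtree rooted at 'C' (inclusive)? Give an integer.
Subtree rooted at C contains: C, K
Count = 2

Answer: 2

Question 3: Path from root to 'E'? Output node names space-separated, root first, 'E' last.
Answer: B H A E

Derivation:
Walk down from root: B -> H -> A -> E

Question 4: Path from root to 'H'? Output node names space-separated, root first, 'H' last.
Walk down from root: B -> H

Answer: B H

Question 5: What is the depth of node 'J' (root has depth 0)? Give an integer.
Answer: 2

Derivation:
Path from root to J: B -> H -> J
Depth = number of edges = 2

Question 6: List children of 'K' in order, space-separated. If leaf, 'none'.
Answer: none

Derivation:
Node K's children (from adjacency): (leaf)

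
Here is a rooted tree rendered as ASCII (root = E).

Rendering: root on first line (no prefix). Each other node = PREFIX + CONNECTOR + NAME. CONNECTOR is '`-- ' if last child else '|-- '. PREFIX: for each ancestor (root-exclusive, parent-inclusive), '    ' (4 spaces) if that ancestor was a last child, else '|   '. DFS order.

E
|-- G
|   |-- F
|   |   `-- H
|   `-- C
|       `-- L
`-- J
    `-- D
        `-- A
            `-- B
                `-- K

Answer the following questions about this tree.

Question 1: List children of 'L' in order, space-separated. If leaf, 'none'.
Answer: none

Derivation:
Node L's children (from adjacency): (leaf)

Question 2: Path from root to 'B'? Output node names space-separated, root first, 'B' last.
Answer: E J D A B

Derivation:
Walk down from root: E -> J -> D -> A -> B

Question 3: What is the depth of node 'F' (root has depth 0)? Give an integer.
Answer: 2

Derivation:
Path from root to F: E -> G -> F
Depth = number of edges = 2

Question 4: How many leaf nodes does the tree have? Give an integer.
Answer: 3

Derivation:
Leaves (nodes with no children): H, K, L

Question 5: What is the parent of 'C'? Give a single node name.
Scan adjacency: C appears as child of G

Answer: G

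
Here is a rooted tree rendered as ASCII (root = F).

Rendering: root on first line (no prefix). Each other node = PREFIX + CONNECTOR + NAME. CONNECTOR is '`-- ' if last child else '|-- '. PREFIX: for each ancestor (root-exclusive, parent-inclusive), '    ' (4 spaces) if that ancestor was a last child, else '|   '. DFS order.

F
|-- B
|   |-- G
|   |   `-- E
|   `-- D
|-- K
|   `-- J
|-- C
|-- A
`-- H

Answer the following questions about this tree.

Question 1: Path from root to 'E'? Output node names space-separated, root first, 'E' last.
Answer: F B G E

Derivation:
Walk down from root: F -> B -> G -> E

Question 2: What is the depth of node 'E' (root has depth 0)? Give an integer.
Path from root to E: F -> B -> G -> E
Depth = number of edges = 3

Answer: 3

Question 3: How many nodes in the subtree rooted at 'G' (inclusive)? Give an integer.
Subtree rooted at G contains: E, G
Count = 2

Answer: 2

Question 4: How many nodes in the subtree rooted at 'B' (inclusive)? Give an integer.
Answer: 4

Derivation:
Subtree rooted at B contains: B, D, E, G
Count = 4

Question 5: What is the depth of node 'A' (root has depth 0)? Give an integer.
Answer: 1

Derivation:
Path from root to A: F -> A
Depth = number of edges = 1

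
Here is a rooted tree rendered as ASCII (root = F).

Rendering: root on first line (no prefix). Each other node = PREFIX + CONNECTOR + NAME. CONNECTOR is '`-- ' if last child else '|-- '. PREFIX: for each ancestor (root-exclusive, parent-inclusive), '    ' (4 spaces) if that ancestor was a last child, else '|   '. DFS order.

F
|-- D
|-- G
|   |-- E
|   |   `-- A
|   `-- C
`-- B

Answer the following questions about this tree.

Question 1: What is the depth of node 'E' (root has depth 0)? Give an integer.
Path from root to E: F -> G -> E
Depth = number of edges = 2

Answer: 2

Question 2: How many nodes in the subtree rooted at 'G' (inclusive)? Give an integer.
Subtree rooted at G contains: A, C, E, G
Count = 4

Answer: 4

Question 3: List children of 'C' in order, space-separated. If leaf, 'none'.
Node C's children (from adjacency): (leaf)

Answer: none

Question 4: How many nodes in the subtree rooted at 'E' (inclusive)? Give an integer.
Answer: 2

Derivation:
Subtree rooted at E contains: A, E
Count = 2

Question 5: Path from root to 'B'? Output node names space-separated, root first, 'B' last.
Answer: F B

Derivation:
Walk down from root: F -> B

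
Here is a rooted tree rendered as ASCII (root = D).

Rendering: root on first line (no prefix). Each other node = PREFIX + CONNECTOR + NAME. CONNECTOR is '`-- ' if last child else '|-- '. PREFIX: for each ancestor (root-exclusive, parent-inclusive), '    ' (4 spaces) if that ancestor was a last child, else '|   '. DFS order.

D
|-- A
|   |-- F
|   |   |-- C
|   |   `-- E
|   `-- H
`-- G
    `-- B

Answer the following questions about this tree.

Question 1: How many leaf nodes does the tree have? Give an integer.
Leaves (nodes with no children): B, C, E, H

Answer: 4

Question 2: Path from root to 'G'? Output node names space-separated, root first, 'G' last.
Walk down from root: D -> G

Answer: D G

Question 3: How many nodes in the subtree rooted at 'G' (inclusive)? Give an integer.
Answer: 2

Derivation:
Subtree rooted at G contains: B, G
Count = 2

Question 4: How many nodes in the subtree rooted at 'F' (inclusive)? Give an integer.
Answer: 3

Derivation:
Subtree rooted at F contains: C, E, F
Count = 3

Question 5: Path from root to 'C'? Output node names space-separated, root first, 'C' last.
Walk down from root: D -> A -> F -> C

Answer: D A F C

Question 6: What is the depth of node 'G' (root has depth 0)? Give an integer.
Answer: 1

Derivation:
Path from root to G: D -> G
Depth = number of edges = 1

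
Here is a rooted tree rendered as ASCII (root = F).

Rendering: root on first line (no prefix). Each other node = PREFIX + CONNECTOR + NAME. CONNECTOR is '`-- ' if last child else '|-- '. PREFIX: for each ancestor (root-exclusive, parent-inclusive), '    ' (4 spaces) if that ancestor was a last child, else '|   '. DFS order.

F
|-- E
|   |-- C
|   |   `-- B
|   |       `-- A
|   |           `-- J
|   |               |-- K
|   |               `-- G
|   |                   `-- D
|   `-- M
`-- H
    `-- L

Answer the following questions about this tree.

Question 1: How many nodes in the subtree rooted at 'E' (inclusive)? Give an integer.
Answer: 9

Derivation:
Subtree rooted at E contains: A, B, C, D, E, G, J, K, M
Count = 9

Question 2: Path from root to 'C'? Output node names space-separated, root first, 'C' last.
Answer: F E C

Derivation:
Walk down from root: F -> E -> C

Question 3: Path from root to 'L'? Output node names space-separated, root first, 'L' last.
Walk down from root: F -> H -> L

Answer: F H L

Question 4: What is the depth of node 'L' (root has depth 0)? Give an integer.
Path from root to L: F -> H -> L
Depth = number of edges = 2

Answer: 2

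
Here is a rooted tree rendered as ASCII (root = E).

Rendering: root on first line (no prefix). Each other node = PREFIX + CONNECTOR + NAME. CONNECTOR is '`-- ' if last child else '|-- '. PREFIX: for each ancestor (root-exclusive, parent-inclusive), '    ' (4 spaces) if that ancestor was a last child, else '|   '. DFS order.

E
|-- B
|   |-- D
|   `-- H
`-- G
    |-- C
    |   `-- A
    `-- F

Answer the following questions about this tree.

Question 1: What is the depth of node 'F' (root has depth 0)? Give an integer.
Path from root to F: E -> G -> F
Depth = number of edges = 2

Answer: 2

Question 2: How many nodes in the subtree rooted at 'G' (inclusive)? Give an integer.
Answer: 4

Derivation:
Subtree rooted at G contains: A, C, F, G
Count = 4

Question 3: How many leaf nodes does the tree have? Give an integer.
Answer: 4

Derivation:
Leaves (nodes with no children): A, D, F, H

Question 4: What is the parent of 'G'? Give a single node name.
Answer: E

Derivation:
Scan adjacency: G appears as child of E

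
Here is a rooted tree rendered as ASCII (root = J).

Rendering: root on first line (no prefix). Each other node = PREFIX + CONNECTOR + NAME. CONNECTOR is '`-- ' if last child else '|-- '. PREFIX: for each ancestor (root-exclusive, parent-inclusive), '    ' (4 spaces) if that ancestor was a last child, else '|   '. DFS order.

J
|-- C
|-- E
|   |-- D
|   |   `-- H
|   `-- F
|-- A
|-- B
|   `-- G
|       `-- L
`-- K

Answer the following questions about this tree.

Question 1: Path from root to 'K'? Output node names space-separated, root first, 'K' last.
Answer: J K

Derivation:
Walk down from root: J -> K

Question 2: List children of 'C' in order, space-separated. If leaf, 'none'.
Answer: none

Derivation:
Node C's children (from adjacency): (leaf)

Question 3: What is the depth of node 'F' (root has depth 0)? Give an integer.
Path from root to F: J -> E -> F
Depth = number of edges = 2

Answer: 2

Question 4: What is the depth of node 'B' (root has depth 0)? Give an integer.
Path from root to B: J -> B
Depth = number of edges = 1

Answer: 1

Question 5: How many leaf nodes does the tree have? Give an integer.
Answer: 6

Derivation:
Leaves (nodes with no children): A, C, F, H, K, L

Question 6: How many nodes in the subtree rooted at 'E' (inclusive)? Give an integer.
Answer: 4

Derivation:
Subtree rooted at E contains: D, E, F, H
Count = 4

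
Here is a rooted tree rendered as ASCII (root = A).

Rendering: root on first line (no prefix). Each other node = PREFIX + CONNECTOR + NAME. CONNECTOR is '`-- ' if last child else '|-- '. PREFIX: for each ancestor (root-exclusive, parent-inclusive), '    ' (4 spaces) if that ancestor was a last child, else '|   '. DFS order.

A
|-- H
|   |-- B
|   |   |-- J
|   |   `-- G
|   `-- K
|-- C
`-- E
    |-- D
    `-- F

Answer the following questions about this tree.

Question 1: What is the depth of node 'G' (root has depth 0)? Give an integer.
Answer: 3

Derivation:
Path from root to G: A -> H -> B -> G
Depth = number of edges = 3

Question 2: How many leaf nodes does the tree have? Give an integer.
Leaves (nodes with no children): C, D, F, G, J, K

Answer: 6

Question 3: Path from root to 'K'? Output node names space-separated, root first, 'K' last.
Walk down from root: A -> H -> K

Answer: A H K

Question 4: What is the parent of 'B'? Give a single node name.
Answer: H

Derivation:
Scan adjacency: B appears as child of H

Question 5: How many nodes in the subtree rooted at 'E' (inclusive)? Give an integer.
Subtree rooted at E contains: D, E, F
Count = 3

Answer: 3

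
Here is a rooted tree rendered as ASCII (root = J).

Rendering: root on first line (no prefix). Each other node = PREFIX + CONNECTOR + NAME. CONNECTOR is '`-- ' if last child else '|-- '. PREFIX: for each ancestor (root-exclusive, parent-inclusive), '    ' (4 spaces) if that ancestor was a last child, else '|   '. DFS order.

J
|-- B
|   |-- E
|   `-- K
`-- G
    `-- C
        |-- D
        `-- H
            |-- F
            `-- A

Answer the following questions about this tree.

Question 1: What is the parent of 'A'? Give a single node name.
Scan adjacency: A appears as child of H

Answer: H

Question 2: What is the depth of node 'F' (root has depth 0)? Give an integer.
Path from root to F: J -> G -> C -> H -> F
Depth = number of edges = 4

Answer: 4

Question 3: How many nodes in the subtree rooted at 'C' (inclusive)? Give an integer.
Answer: 5

Derivation:
Subtree rooted at C contains: A, C, D, F, H
Count = 5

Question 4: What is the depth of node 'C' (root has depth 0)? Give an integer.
Path from root to C: J -> G -> C
Depth = number of edges = 2

Answer: 2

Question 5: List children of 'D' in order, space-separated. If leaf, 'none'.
Answer: none

Derivation:
Node D's children (from adjacency): (leaf)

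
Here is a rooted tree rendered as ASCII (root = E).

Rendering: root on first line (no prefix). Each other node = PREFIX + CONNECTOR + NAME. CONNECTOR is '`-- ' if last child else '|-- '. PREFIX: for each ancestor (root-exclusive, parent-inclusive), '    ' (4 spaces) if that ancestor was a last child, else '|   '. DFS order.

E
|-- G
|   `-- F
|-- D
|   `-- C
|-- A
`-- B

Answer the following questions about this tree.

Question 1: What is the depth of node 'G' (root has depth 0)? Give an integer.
Answer: 1

Derivation:
Path from root to G: E -> G
Depth = number of edges = 1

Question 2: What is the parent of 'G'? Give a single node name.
Answer: E

Derivation:
Scan adjacency: G appears as child of E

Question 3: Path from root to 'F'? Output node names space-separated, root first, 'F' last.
Answer: E G F

Derivation:
Walk down from root: E -> G -> F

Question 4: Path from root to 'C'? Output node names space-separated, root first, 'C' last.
Walk down from root: E -> D -> C

Answer: E D C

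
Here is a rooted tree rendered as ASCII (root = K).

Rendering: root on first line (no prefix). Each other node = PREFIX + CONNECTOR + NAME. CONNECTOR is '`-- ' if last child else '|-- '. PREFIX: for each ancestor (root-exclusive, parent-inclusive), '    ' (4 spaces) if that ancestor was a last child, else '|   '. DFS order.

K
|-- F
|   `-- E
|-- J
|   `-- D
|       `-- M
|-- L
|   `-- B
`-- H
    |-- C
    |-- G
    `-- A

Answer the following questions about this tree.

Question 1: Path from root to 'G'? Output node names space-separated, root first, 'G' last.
Answer: K H G

Derivation:
Walk down from root: K -> H -> G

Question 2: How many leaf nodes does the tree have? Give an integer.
Answer: 6

Derivation:
Leaves (nodes with no children): A, B, C, E, G, M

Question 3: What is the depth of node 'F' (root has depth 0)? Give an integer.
Answer: 1

Derivation:
Path from root to F: K -> F
Depth = number of edges = 1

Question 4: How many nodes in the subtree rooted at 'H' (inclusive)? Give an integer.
Subtree rooted at H contains: A, C, G, H
Count = 4

Answer: 4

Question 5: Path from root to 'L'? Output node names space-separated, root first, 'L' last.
Walk down from root: K -> L

Answer: K L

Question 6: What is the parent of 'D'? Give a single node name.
Answer: J

Derivation:
Scan adjacency: D appears as child of J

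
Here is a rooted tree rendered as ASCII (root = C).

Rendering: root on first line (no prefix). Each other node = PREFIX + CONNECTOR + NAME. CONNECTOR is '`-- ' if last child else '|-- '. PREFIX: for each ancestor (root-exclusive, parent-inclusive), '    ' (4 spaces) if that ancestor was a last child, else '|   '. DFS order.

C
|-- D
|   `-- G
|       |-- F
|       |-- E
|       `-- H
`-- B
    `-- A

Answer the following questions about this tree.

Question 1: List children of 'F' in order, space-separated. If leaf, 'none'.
Answer: none

Derivation:
Node F's children (from adjacency): (leaf)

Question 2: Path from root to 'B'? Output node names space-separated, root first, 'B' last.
Answer: C B

Derivation:
Walk down from root: C -> B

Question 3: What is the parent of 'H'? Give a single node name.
Scan adjacency: H appears as child of G

Answer: G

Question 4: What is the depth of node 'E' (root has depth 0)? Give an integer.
Path from root to E: C -> D -> G -> E
Depth = number of edges = 3

Answer: 3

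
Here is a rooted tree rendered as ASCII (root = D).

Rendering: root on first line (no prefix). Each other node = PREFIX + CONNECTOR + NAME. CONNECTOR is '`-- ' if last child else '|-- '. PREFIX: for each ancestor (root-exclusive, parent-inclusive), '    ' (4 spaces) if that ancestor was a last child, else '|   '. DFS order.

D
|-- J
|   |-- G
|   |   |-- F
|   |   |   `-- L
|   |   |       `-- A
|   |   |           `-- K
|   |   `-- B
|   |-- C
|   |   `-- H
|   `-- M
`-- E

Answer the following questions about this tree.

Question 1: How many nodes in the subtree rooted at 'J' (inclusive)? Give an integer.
Subtree rooted at J contains: A, B, C, F, G, H, J, K, L, M
Count = 10

Answer: 10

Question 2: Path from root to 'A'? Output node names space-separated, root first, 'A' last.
Walk down from root: D -> J -> G -> F -> L -> A

Answer: D J G F L A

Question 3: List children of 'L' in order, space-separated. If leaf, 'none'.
Answer: A

Derivation:
Node L's children (from adjacency): A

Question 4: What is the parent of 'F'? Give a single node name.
Scan adjacency: F appears as child of G

Answer: G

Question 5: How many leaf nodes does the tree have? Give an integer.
Answer: 5

Derivation:
Leaves (nodes with no children): B, E, H, K, M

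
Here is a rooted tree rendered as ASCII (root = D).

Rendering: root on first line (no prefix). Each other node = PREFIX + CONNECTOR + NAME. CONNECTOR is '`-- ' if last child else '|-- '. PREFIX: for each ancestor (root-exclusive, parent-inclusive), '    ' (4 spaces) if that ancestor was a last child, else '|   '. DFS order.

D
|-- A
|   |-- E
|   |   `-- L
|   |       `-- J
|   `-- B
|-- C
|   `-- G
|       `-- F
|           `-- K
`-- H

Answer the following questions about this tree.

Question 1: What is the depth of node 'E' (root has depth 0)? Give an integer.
Answer: 2

Derivation:
Path from root to E: D -> A -> E
Depth = number of edges = 2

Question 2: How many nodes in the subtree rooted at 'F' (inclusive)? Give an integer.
Answer: 2

Derivation:
Subtree rooted at F contains: F, K
Count = 2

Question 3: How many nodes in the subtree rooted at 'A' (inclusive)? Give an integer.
Subtree rooted at A contains: A, B, E, J, L
Count = 5

Answer: 5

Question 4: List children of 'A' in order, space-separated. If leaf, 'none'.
Answer: E B

Derivation:
Node A's children (from adjacency): E, B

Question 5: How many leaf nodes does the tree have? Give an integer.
Answer: 4

Derivation:
Leaves (nodes with no children): B, H, J, K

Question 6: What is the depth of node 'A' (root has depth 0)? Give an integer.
Path from root to A: D -> A
Depth = number of edges = 1

Answer: 1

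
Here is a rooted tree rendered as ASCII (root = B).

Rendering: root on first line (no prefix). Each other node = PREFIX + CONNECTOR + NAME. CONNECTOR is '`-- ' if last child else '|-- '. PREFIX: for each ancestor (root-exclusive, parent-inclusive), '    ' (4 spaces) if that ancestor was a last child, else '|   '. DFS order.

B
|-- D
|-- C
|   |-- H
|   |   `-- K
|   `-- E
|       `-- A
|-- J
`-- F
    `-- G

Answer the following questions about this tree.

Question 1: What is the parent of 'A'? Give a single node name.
Scan adjacency: A appears as child of E

Answer: E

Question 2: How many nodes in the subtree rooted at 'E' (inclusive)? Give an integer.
Answer: 2

Derivation:
Subtree rooted at E contains: A, E
Count = 2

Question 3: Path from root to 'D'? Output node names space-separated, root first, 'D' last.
Answer: B D

Derivation:
Walk down from root: B -> D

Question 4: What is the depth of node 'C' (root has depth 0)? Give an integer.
Answer: 1

Derivation:
Path from root to C: B -> C
Depth = number of edges = 1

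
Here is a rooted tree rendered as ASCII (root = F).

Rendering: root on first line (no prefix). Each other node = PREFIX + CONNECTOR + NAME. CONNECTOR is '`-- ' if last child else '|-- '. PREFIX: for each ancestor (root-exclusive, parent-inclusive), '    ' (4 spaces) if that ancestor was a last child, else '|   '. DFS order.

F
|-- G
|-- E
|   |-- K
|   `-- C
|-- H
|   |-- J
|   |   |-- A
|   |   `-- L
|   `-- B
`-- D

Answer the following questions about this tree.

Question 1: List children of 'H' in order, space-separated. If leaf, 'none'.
Node H's children (from adjacency): J, B

Answer: J B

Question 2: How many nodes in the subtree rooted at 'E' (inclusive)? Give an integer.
Answer: 3

Derivation:
Subtree rooted at E contains: C, E, K
Count = 3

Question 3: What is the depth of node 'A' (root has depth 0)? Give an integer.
Answer: 3

Derivation:
Path from root to A: F -> H -> J -> A
Depth = number of edges = 3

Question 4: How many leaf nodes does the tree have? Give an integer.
Leaves (nodes with no children): A, B, C, D, G, K, L

Answer: 7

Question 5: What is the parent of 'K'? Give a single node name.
Scan adjacency: K appears as child of E

Answer: E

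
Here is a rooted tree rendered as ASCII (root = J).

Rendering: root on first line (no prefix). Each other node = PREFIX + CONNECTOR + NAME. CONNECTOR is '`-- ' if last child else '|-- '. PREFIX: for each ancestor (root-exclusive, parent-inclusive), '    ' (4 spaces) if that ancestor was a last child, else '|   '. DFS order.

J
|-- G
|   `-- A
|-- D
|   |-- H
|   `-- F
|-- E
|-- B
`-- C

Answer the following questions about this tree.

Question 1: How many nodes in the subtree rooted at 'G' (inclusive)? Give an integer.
Answer: 2

Derivation:
Subtree rooted at G contains: A, G
Count = 2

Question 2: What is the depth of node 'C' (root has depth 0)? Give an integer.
Answer: 1

Derivation:
Path from root to C: J -> C
Depth = number of edges = 1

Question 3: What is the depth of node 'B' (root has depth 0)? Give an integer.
Answer: 1

Derivation:
Path from root to B: J -> B
Depth = number of edges = 1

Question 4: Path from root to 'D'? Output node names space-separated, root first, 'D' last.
Answer: J D

Derivation:
Walk down from root: J -> D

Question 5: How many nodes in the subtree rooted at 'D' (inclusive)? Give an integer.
Subtree rooted at D contains: D, F, H
Count = 3

Answer: 3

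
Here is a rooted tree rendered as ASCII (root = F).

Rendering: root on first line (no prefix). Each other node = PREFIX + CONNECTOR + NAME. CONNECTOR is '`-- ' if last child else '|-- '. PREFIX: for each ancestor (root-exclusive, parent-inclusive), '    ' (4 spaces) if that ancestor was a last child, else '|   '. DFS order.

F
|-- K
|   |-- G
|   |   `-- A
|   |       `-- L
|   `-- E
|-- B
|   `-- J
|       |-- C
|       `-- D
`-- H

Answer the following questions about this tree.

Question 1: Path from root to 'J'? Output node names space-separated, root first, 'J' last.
Walk down from root: F -> B -> J

Answer: F B J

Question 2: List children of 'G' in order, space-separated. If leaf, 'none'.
Node G's children (from adjacency): A

Answer: A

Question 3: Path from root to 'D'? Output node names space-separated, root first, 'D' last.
Walk down from root: F -> B -> J -> D

Answer: F B J D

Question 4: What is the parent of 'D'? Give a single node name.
Scan adjacency: D appears as child of J

Answer: J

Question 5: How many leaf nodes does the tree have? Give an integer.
Leaves (nodes with no children): C, D, E, H, L

Answer: 5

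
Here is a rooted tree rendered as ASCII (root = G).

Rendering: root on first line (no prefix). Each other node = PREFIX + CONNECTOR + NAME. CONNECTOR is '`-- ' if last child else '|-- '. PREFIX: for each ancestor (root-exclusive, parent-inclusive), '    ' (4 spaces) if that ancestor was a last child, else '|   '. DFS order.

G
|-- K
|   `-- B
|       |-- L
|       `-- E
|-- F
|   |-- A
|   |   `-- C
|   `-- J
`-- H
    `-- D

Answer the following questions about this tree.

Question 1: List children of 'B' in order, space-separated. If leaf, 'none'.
Answer: L E

Derivation:
Node B's children (from adjacency): L, E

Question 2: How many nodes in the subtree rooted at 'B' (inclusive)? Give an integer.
Answer: 3

Derivation:
Subtree rooted at B contains: B, E, L
Count = 3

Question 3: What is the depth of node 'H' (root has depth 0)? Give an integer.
Path from root to H: G -> H
Depth = number of edges = 1

Answer: 1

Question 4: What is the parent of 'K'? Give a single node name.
Answer: G

Derivation:
Scan adjacency: K appears as child of G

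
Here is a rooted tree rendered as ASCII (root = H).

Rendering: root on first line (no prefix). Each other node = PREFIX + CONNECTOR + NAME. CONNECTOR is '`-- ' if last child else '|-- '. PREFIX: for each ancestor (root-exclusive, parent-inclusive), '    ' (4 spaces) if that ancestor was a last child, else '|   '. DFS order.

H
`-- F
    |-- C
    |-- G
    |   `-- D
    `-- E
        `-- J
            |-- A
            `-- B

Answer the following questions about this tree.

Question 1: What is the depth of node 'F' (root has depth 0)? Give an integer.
Answer: 1

Derivation:
Path from root to F: H -> F
Depth = number of edges = 1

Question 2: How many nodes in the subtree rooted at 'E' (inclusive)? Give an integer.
Answer: 4

Derivation:
Subtree rooted at E contains: A, B, E, J
Count = 4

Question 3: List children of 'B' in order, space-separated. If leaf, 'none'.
Answer: none

Derivation:
Node B's children (from adjacency): (leaf)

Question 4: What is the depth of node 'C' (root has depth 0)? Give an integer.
Path from root to C: H -> F -> C
Depth = number of edges = 2

Answer: 2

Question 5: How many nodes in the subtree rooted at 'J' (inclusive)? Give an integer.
Answer: 3

Derivation:
Subtree rooted at J contains: A, B, J
Count = 3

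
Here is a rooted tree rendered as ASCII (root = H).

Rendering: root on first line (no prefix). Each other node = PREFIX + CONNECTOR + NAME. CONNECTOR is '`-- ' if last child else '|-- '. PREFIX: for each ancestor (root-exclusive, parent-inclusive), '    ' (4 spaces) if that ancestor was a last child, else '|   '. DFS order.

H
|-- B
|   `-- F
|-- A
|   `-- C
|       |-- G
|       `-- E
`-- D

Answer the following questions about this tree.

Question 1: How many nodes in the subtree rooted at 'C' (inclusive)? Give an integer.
Answer: 3

Derivation:
Subtree rooted at C contains: C, E, G
Count = 3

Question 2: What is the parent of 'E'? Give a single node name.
Scan adjacency: E appears as child of C

Answer: C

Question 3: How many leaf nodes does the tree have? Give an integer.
Answer: 4

Derivation:
Leaves (nodes with no children): D, E, F, G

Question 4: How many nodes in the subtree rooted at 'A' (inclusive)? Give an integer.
Subtree rooted at A contains: A, C, E, G
Count = 4

Answer: 4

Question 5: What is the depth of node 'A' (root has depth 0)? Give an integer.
Answer: 1

Derivation:
Path from root to A: H -> A
Depth = number of edges = 1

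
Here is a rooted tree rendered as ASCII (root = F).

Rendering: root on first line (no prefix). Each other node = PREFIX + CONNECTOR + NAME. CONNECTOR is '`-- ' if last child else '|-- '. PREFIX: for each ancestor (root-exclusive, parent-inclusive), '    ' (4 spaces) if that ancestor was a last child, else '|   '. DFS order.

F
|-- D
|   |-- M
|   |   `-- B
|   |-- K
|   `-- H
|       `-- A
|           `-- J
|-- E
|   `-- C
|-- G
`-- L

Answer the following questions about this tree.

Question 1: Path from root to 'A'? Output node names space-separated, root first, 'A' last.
Answer: F D H A

Derivation:
Walk down from root: F -> D -> H -> A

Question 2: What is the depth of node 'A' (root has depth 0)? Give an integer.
Answer: 3

Derivation:
Path from root to A: F -> D -> H -> A
Depth = number of edges = 3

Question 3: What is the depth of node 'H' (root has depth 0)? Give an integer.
Answer: 2

Derivation:
Path from root to H: F -> D -> H
Depth = number of edges = 2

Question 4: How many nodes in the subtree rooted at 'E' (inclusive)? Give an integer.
Subtree rooted at E contains: C, E
Count = 2

Answer: 2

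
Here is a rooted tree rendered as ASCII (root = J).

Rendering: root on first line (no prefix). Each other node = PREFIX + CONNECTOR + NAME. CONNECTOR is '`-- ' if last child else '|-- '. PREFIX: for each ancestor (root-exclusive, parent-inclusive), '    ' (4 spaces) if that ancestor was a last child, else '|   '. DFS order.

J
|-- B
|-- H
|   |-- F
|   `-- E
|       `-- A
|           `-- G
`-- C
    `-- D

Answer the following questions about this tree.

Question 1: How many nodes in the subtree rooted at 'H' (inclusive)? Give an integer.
Answer: 5

Derivation:
Subtree rooted at H contains: A, E, F, G, H
Count = 5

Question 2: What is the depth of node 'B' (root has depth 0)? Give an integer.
Answer: 1

Derivation:
Path from root to B: J -> B
Depth = number of edges = 1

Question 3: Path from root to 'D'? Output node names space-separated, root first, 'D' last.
Answer: J C D

Derivation:
Walk down from root: J -> C -> D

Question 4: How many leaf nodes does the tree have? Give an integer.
Leaves (nodes with no children): B, D, F, G

Answer: 4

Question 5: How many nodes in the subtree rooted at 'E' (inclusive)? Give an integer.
Subtree rooted at E contains: A, E, G
Count = 3

Answer: 3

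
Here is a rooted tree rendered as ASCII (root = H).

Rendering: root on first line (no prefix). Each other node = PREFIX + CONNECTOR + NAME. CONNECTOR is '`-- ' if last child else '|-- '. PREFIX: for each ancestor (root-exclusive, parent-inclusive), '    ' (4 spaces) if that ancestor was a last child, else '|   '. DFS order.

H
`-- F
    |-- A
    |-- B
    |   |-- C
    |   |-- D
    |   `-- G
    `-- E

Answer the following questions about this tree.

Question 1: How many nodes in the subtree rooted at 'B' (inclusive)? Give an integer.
Answer: 4

Derivation:
Subtree rooted at B contains: B, C, D, G
Count = 4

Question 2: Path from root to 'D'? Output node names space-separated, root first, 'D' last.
Answer: H F B D

Derivation:
Walk down from root: H -> F -> B -> D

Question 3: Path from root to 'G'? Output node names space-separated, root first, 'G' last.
Answer: H F B G

Derivation:
Walk down from root: H -> F -> B -> G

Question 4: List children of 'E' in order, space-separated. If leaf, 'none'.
Answer: none

Derivation:
Node E's children (from adjacency): (leaf)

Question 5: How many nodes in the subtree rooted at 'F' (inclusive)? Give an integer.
Subtree rooted at F contains: A, B, C, D, E, F, G
Count = 7

Answer: 7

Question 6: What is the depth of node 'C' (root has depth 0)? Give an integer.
Path from root to C: H -> F -> B -> C
Depth = number of edges = 3

Answer: 3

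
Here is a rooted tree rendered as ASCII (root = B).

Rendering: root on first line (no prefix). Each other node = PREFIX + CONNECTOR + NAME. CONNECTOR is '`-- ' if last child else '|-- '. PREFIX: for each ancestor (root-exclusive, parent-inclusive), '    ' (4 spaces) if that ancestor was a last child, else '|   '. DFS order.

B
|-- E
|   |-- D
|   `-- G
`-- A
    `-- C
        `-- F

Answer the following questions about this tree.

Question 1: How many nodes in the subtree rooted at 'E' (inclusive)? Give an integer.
Answer: 3

Derivation:
Subtree rooted at E contains: D, E, G
Count = 3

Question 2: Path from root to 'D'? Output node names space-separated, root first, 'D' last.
Walk down from root: B -> E -> D

Answer: B E D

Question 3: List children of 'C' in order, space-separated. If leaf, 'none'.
Node C's children (from adjacency): F

Answer: F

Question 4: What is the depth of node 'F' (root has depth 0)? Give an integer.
Answer: 3

Derivation:
Path from root to F: B -> A -> C -> F
Depth = number of edges = 3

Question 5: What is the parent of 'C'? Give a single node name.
Answer: A

Derivation:
Scan adjacency: C appears as child of A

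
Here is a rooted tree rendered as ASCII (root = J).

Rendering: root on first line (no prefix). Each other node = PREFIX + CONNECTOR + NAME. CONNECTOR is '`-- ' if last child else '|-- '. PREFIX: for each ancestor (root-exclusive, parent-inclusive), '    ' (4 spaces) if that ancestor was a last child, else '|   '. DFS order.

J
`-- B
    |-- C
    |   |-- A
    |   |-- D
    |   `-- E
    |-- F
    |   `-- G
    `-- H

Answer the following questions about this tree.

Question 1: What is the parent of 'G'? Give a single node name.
Answer: F

Derivation:
Scan adjacency: G appears as child of F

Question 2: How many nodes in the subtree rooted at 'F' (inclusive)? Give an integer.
Subtree rooted at F contains: F, G
Count = 2

Answer: 2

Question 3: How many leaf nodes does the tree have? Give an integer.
Leaves (nodes with no children): A, D, E, G, H

Answer: 5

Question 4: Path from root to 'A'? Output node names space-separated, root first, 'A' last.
Answer: J B C A

Derivation:
Walk down from root: J -> B -> C -> A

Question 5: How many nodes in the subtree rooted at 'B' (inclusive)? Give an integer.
Answer: 8

Derivation:
Subtree rooted at B contains: A, B, C, D, E, F, G, H
Count = 8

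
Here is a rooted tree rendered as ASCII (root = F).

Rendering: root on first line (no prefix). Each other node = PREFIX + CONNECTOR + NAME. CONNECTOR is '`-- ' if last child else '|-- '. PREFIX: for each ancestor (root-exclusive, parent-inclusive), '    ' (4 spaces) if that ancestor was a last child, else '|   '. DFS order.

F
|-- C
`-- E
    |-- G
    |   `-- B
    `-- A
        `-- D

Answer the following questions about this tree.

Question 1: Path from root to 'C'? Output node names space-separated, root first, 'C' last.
Answer: F C

Derivation:
Walk down from root: F -> C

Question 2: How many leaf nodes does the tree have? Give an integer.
Answer: 3

Derivation:
Leaves (nodes with no children): B, C, D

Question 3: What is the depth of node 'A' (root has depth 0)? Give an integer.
Answer: 2

Derivation:
Path from root to A: F -> E -> A
Depth = number of edges = 2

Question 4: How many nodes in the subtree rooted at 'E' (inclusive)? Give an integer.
Answer: 5

Derivation:
Subtree rooted at E contains: A, B, D, E, G
Count = 5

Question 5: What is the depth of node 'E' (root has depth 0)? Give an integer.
Answer: 1

Derivation:
Path from root to E: F -> E
Depth = number of edges = 1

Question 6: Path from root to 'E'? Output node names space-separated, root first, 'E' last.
Answer: F E

Derivation:
Walk down from root: F -> E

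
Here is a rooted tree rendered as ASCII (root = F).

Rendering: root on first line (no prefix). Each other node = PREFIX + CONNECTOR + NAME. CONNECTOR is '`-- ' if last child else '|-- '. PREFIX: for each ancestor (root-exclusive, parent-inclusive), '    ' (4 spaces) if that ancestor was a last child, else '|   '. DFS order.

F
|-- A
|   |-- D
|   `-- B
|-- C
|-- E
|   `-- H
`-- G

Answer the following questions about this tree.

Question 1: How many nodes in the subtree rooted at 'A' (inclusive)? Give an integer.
Subtree rooted at A contains: A, B, D
Count = 3

Answer: 3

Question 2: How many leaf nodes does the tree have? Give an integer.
Answer: 5

Derivation:
Leaves (nodes with no children): B, C, D, G, H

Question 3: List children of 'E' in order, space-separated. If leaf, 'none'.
Node E's children (from adjacency): H

Answer: H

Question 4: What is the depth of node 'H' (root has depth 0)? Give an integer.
Answer: 2

Derivation:
Path from root to H: F -> E -> H
Depth = number of edges = 2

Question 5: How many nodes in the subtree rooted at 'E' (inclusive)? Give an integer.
Subtree rooted at E contains: E, H
Count = 2

Answer: 2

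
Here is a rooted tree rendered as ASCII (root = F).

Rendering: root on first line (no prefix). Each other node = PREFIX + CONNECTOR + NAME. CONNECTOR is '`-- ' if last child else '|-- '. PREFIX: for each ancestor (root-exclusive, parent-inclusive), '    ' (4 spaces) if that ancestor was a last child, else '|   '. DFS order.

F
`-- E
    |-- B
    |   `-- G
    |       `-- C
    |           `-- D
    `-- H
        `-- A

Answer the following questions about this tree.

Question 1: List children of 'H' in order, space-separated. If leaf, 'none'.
Answer: A

Derivation:
Node H's children (from adjacency): A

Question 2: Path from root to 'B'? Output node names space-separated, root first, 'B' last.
Walk down from root: F -> E -> B

Answer: F E B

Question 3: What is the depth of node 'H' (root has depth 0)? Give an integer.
Answer: 2

Derivation:
Path from root to H: F -> E -> H
Depth = number of edges = 2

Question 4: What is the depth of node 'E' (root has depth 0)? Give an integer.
Answer: 1

Derivation:
Path from root to E: F -> E
Depth = number of edges = 1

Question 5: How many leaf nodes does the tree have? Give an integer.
Leaves (nodes with no children): A, D

Answer: 2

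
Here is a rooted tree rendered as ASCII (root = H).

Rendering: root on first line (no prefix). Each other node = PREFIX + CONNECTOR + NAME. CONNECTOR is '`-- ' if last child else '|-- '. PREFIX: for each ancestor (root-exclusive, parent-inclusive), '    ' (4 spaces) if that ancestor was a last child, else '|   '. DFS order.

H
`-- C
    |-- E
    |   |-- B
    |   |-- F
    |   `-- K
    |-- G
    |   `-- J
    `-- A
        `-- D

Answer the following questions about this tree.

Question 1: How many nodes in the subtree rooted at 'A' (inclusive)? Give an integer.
Subtree rooted at A contains: A, D
Count = 2

Answer: 2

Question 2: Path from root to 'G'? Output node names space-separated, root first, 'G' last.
Answer: H C G

Derivation:
Walk down from root: H -> C -> G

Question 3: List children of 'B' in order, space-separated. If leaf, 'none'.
Answer: none

Derivation:
Node B's children (from adjacency): (leaf)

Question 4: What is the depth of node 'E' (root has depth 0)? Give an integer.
Answer: 2

Derivation:
Path from root to E: H -> C -> E
Depth = number of edges = 2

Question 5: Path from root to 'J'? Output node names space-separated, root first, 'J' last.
Walk down from root: H -> C -> G -> J

Answer: H C G J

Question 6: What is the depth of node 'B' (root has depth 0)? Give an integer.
Path from root to B: H -> C -> E -> B
Depth = number of edges = 3

Answer: 3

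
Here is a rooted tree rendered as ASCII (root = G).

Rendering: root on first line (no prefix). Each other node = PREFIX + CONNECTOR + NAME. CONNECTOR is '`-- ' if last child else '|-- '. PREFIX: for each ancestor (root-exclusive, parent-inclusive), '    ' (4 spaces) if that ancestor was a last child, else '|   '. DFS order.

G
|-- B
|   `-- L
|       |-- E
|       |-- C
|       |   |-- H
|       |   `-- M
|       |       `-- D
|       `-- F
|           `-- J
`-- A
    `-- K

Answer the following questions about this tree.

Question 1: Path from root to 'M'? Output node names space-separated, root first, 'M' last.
Answer: G B L C M

Derivation:
Walk down from root: G -> B -> L -> C -> M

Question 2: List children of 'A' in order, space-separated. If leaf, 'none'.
Node A's children (from adjacency): K

Answer: K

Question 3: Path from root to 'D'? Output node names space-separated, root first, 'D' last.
Answer: G B L C M D

Derivation:
Walk down from root: G -> B -> L -> C -> M -> D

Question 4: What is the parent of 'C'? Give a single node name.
Scan adjacency: C appears as child of L

Answer: L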